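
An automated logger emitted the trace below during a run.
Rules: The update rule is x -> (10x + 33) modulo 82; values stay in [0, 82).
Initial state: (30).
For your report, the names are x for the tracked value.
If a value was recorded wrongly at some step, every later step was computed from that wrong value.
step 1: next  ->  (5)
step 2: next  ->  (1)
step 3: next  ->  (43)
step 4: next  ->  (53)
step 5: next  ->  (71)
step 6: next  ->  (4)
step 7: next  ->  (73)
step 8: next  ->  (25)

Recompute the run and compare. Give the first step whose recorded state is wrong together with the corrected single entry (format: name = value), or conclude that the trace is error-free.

Recomputing the run from the initial state:
step 1: x = 5
step 2: x = 1
step 3: x = 43
step 4: x = 53
step 5: x = 71
step 6: x = 5
step 7: x = 1
step 8: x = 43
The first disagreement with the trace is at step 6, where the value should be x = 5.

step 6, x = 5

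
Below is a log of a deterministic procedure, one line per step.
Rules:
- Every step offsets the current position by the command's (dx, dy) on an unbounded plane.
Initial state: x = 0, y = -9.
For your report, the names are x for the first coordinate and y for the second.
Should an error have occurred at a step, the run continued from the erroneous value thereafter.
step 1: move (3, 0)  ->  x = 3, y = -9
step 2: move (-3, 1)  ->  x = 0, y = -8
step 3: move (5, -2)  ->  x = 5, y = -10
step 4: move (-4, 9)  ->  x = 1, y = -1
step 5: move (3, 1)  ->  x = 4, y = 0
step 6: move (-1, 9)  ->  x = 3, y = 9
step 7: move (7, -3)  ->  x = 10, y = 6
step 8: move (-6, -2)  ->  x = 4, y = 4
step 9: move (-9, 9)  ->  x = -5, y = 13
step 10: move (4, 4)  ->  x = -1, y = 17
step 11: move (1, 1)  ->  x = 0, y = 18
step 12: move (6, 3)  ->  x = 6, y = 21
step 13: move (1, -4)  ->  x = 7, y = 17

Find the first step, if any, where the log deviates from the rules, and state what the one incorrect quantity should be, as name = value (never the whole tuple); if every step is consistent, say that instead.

no error

1. x = 0 + (3) = 3, y = -9 + (0) = -9 (matches)
2. x = 3 + (-3) = 0, y = -9 + (1) = -8 (verified)
3. x = 0 + (5) = 5, y = -8 + (-2) = -10 (consistent with the log)
4. x = 5 + (-4) = 1, y = -10 + (9) = -1 (exactly as logged)
5. x = 1 + (3) = 4, y = -1 + (1) = 0 (agrees with the log)
6. x = 4 + (-1) = 3, y = 0 + (9) = 9 (in agreement)
7. x = 3 + (7) = 10, y = 9 + (-3) = 6 (no discrepancy)
8. x = 10 + (-6) = 4, y = 6 + (-2) = 4 (consistent with the log)
9. x = 4 + (-9) = -5, y = 4 + (9) = 13 (matches)
10. x = -5 + (4) = -1, y = 13 + (4) = 17 (no discrepancy)
11. x = -1 + (1) = 0, y = 17 + (1) = 18 (no discrepancy)
12. x = 0 + (6) = 6, y = 18 + (3) = 21 (confirmed correct)
13. x = 6 + (1) = 7, y = 21 + (-4) = 17 (same as recorded)
The whole run recomputes cleanly — no discrepancies.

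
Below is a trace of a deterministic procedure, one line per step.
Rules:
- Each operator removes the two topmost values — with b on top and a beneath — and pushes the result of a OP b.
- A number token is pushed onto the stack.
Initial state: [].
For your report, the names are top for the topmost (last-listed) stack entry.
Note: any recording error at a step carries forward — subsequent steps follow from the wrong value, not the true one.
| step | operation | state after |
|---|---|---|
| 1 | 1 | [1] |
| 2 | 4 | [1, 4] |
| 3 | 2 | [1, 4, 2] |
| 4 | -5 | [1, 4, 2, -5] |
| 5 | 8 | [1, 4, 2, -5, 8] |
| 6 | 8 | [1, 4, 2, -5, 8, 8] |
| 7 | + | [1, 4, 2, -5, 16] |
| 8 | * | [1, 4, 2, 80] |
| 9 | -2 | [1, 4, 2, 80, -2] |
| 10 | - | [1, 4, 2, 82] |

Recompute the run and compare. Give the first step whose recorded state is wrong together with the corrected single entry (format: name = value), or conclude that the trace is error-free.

step 1: push 1: top = 1 -> consistent with the trace
step 2: push 4: top = 4 -> consistent with the trace
step 3: push 2: top = 2 -> checks out
step 4: push -5: top = -5 -> verified
step 5: push 8: top = 8 -> verified
step 6: push 8: top = 8 -> in agreement
step 7: 8 + 8 = 16 -> no discrepancy
step 8: -5 * 16 = -80 -> first mismatch against the trace
The audit stops at step 8: the recorded entry is wrong and should be top = -80.

step 8, top = -80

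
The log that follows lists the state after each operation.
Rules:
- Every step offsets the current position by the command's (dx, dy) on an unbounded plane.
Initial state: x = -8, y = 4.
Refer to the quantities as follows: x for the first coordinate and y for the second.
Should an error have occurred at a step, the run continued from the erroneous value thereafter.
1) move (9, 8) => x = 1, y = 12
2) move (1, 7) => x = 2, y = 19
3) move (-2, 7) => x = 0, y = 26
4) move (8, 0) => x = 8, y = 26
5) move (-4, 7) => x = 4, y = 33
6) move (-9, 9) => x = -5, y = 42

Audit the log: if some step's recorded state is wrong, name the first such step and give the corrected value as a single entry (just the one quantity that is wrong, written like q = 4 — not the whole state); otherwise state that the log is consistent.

step 1: x = -8 + (9) = 1, y = 4 + (8) = 12 -> agrees with the log
step 2: x = 1 + (1) = 2, y = 12 + (7) = 19 -> no discrepancy
step 3: x = 2 + (-2) = 0, y = 19 + (7) = 26 -> matches
step 4: x = 0 + (8) = 8, y = 26 + (0) = 26 -> agrees with the log
step 5: x = 8 + (-4) = 4, y = 26 + (7) = 33 -> agrees with the log
step 6: x = 4 + (-9) = -5, y = 33 + (9) = 42 -> confirmed correct
Each recorded entry agrees with the recomputation.

no error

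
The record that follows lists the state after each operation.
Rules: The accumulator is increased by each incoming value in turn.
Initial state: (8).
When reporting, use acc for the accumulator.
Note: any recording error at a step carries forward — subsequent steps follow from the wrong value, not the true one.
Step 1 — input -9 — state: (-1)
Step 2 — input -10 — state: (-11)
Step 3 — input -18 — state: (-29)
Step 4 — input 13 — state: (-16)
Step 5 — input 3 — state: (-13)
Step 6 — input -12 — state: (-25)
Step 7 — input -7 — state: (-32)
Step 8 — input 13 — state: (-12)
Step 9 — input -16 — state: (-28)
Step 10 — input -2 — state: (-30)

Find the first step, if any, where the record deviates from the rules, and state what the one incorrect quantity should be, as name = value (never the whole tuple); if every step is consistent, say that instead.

step 8, acc = -19

step 1: acc = 8 + -9 = -1 -> consistent with the record
step 2: acc = -1 + -10 = -11 -> confirmed correct
step 3: acc = -11 + -18 = -29 -> verified
step 4: acc = -29 + 13 = -16 -> consistent with the record
step 5: acc = -16 + 3 = -13 -> matches
step 6: acc = -13 + -12 = -25 -> exactly as logged
step 7: acc = -25 + -7 = -32 -> confirmed correct
step 8: acc = -32 + 13 = -19 -> the recorded entry deviates here
Step 8 is the first one off; corrected, acc = -19.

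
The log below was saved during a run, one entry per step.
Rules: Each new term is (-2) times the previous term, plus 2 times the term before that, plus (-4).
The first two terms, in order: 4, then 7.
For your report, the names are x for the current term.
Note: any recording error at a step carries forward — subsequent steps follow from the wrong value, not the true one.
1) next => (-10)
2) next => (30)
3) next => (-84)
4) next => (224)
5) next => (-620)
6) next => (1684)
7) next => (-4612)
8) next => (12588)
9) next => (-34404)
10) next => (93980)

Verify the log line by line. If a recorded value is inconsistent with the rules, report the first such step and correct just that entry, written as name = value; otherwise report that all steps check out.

no error

step 1: x = -2*(7) + (2)*(4) + (-4) = -10 -> matches
step 2: x = -2*(-10) + (2)*(7) + (-4) = 30 -> checks out
step 3: x = -2*(30) + (2)*(-10) + (-4) = -84 -> checks out
step 4: x = -2*(-84) + (2)*(30) + (-4) = 224 -> no discrepancy
step 5: x = -2*(224) + (2)*(-84) + (-4) = -620 -> verified
step 6: x = -2*(-620) + (2)*(224) + (-4) = 1684 -> exactly as logged
step 7: x = -2*(1684) + (2)*(-620) + (-4) = -4612 -> checks out
step 8: x = -2*(-4612) + (2)*(1684) + (-4) = 12588 -> consistent with the log
step 9: x = -2*(12588) + (2)*(-4612) + (-4) = -34404 -> checks out
step 10: x = -2*(-34404) + (2)*(12588) + (-4) = 93980 -> in agreement
Each recorded entry agrees with the recomputation.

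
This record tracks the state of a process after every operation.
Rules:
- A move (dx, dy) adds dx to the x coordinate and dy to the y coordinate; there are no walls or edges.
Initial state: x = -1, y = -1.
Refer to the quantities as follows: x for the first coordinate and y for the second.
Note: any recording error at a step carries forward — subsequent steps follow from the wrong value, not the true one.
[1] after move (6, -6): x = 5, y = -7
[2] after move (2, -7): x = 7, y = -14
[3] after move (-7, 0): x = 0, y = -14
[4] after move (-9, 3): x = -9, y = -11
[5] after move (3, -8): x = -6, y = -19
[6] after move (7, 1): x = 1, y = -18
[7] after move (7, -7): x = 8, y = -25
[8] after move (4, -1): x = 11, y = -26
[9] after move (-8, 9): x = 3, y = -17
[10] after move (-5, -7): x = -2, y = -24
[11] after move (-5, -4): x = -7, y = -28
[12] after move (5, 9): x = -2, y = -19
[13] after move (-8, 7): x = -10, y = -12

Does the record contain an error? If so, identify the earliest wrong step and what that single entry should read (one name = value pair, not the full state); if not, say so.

step 8, x = 12

step 1: x = -1 + (6) = 5, y = -1 + (-6) = -7 -> in agreement
step 2: x = 5 + (2) = 7, y = -7 + (-7) = -14 -> consistent with the record
step 3: x = 7 + (-7) = 0, y = -14 + (0) = -14 -> no discrepancy
step 4: x = 0 + (-9) = -9, y = -14 + (3) = -11 -> exactly as logged
step 5: x = -9 + (3) = -6, y = -11 + (-8) = -19 -> checks out
step 6: x = -6 + (7) = 1, y = -19 + (1) = -18 -> same as recorded
step 7: x = 1 + (7) = 8, y = -18 + (-7) = -25 -> exactly as logged
step 8: x = 8 + (4) = 12, y = -25 + (-1) = -26 -> the recorded entry deviates here
Conclusion: step 8 carries the first error; the entry should be x = 12.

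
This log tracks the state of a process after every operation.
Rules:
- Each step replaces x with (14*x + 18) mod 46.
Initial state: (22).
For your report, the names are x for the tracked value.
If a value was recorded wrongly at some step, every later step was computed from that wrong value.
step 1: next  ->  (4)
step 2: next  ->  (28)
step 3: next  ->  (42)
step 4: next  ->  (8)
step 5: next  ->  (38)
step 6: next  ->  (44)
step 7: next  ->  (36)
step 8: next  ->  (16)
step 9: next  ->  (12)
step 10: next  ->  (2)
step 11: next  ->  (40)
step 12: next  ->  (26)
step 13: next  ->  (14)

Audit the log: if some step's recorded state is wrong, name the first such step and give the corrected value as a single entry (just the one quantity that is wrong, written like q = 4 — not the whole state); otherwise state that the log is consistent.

Recomputing the run from the initial state:
step 1: x = 4
step 2: x = 28
step 3: x = 42
step 4: x = 8
step 5: x = 38
step 6: x = 44
step 7: x = 36
step 8: x = 16
step 9: x = 12
step 10: x = 2
step 11: x = 0
step 12: x = 18
step 13: x = 40
The first disagreement with the log is at step 11, where the value should be x = 0.

step 11, x = 0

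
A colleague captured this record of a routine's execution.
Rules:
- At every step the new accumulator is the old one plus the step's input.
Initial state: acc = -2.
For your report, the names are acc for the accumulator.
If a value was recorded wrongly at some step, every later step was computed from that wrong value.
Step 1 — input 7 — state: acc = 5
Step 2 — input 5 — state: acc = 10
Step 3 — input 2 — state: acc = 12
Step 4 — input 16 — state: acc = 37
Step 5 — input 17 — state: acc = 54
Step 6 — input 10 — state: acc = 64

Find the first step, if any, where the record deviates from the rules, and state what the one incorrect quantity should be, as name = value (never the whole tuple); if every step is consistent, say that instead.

step 4, acc = 28

Recomputing the run from the initial state:
step 1: acc = 5
step 2: acc = 10
step 3: acc = 12
step 4: acc = 28
step 5: acc = 45
step 6: acc = 55
The first disagreement with the record is at step 4, where the value should be acc = 28.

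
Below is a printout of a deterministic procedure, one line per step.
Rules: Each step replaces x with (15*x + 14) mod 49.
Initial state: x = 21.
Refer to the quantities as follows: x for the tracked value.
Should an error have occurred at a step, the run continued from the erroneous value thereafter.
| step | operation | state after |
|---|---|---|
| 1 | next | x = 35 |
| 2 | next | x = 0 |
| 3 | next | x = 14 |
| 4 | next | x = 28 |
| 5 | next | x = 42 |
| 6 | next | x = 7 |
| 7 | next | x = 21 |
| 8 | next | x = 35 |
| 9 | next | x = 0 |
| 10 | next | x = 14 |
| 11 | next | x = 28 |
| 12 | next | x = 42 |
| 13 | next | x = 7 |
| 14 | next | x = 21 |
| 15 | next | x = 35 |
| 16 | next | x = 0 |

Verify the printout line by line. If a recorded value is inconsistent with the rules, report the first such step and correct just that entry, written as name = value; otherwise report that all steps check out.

Recomputing the run from the initial state:
step 1: x = 35
step 2: x = 0
step 3: x = 14
step 4: x = 28
step 5: x = 42
step 6: x = 7
step 7: x = 21
step 8: x = 35
step 9: x = 0
step 10: x = 14
step 11: x = 28
step 12: x = 42
step 13: x = 7
step 14: x = 21
step 15: x = 35
step 16: x = 0
This matches the printout at every step.

no error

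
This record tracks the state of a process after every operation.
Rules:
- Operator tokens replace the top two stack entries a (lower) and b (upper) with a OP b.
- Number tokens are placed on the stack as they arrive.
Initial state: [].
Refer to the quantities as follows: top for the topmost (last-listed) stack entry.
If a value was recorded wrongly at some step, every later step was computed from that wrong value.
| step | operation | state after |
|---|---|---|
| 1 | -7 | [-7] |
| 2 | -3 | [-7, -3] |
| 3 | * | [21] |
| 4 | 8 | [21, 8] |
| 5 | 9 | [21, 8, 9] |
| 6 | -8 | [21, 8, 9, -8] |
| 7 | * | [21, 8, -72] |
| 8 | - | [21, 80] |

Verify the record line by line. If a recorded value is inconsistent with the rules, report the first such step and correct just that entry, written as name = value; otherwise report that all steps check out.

Recomputing the run from the initial state:
step 1: [-7]
step 2: [-7, -3]
step 3: [21]
step 4: [21, 8]
step 5: [21, 8, 9]
step 6: [21, 8, 9, -8]
step 7: [21, 8, -72]
step 8: [21, 80]
This matches the record at every step.

no error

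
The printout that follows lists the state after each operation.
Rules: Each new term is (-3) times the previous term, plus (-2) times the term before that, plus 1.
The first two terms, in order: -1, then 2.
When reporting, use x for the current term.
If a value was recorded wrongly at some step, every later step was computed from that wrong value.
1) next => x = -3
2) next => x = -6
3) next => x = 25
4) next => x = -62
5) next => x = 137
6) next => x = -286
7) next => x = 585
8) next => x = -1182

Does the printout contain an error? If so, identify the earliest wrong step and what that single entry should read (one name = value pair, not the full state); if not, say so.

step 2, x = 6

Recomputing the run from the initial state:
step 1: x = -3
step 2: x = 6
step 3: x = -11
step 4: x = 22
step 5: x = -43
step 6: x = 86
step 7: x = -171
step 8: x = 342
The first disagreement with the printout is at step 2, where the value should be x = 6.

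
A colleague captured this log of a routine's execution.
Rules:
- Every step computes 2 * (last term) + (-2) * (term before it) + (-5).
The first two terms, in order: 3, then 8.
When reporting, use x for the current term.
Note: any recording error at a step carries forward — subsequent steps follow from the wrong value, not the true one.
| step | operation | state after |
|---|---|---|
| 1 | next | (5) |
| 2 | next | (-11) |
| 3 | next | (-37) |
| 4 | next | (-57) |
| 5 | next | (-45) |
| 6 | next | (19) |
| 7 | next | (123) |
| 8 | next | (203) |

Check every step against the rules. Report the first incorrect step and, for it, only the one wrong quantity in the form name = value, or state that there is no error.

no error

Recomputing the run from the initial state:
step 1: x = 5
step 2: x = -11
step 3: x = -37
step 4: x = -57
step 5: x = -45
step 6: x = 19
step 7: x = 123
step 8: x = 203
This matches the log at every step.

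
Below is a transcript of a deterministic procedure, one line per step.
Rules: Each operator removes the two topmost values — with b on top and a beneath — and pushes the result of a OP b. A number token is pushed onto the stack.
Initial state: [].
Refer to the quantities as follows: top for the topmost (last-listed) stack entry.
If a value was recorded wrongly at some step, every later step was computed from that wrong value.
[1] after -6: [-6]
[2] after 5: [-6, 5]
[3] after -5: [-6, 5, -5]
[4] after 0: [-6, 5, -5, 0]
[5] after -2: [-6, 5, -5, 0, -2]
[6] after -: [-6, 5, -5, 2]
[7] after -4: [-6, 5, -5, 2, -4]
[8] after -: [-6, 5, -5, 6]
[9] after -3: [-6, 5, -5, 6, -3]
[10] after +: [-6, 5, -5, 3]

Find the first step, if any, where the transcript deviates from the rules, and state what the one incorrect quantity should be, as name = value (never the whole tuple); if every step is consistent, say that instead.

no error

1. push -6: top = -6 (no discrepancy)
2. push 5: top = 5 (verified)
3. push -5: top = -5 (same as recorded)
4. push 0: top = 0 (agrees with the transcript)
5. push -2: top = -2 (confirmed correct)
6. 0 - -2 = 2 (confirmed correct)
7. push -4: top = -4 (matches)
8. 2 - -4 = 6 (exactly as logged)
9. push -3: top = -3 (in agreement)
10. 6 + -3 = 3 (confirmed correct)
Each recorded entry agrees with the recomputation.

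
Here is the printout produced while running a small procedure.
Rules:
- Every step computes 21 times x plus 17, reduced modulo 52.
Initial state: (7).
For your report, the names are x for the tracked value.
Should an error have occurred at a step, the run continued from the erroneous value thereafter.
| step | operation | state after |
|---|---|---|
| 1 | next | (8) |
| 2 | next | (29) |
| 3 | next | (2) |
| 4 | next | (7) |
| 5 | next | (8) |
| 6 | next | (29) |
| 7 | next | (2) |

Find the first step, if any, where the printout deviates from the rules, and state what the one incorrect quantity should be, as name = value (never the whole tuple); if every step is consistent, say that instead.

Recomputing the run from the initial state:
step 1: x = 8
step 2: x = 29
step 3: x = 2
step 4: x = 7
step 5: x = 8
step 6: x = 29
step 7: x = 2
This matches the printout at every step.

no error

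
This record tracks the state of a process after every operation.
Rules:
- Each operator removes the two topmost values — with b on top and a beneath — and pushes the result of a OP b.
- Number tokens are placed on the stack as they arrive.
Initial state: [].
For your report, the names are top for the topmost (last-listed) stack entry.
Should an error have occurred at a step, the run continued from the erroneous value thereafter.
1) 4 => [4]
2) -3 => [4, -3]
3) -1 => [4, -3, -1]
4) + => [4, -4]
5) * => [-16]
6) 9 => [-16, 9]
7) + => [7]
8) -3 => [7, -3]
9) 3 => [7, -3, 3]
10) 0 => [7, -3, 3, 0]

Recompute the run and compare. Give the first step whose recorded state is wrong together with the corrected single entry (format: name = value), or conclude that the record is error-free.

Step 1: push 4: top = 4 — agrees with the record.
Step 2: push -3: top = -3 — verified.
Step 3: push -1: top = -1 — agrees with the record.
Step 4: -3 + -1 = -4 — agrees with the record.
Step 5: 4 * -4 = -16 — confirmed correct.
Step 6: push 9: top = 9 — same as recorded.
Step 7: -16 + 9 = -7 — the record disagrees here.
The earliest wrong entry is at step 7: it should read top = -7.

step 7, top = -7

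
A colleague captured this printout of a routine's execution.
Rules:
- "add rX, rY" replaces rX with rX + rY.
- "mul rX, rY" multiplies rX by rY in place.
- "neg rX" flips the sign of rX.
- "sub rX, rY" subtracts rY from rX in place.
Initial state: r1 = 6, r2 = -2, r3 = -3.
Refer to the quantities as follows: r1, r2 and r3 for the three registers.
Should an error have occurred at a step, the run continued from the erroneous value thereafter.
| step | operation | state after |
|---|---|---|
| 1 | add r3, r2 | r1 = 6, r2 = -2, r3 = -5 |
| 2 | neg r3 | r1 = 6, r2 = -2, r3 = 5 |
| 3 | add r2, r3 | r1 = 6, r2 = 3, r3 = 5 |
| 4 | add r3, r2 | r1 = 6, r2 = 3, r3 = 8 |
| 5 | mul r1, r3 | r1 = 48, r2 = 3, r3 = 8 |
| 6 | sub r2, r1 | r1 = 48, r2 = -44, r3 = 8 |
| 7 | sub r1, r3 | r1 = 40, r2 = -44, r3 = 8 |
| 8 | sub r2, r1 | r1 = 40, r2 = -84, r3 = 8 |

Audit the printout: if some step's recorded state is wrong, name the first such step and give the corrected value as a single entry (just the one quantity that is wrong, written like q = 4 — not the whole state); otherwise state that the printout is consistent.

step 1: r3 = -3 + -2 = -5 -> no discrepancy
step 2: r3 = -(-5) = 5 -> matches
step 3: r2 = -2 + 5 = 3 -> confirmed correct
step 4: r3 = 5 + 3 = 8 -> matches
step 5: r1 = 6 * 8 = 48 -> confirmed correct
step 6: r2 = 3 - 48 = -45 -> this is not what the printout shows
So the first discrepancy is step 6, where the right value is r2 = -45.

step 6, r2 = -45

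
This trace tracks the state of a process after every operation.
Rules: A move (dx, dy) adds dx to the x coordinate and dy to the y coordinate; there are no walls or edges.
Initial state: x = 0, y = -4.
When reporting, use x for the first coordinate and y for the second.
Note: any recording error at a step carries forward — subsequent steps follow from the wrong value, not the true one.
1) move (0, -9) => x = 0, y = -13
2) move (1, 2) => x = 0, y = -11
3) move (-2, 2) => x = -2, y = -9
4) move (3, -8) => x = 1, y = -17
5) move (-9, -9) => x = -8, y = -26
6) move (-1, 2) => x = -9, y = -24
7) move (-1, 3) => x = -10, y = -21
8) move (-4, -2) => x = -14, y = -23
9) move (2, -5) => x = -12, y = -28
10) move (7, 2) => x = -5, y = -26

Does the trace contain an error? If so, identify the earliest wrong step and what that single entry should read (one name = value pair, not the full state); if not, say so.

step 2, x = 1

1. x = 0 + (0) = 0, y = -4 + (-9) = -13 (agrees with the trace)
2. x = 0 + (1) = 1, y = -13 + (2) = -11 (first mismatch against the trace)
First deviation found at step 2; the corrected entry is x = 1.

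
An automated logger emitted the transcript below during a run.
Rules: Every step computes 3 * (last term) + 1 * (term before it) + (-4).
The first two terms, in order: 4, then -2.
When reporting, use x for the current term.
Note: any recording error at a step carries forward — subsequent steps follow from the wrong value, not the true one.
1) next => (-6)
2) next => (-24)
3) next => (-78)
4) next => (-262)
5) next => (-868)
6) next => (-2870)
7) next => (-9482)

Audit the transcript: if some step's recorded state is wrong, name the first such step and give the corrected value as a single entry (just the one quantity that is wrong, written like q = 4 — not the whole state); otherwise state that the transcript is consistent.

Step 1: x = 3*(-2) + (1)*(4) + (-4) = -6 — same as recorded.
Step 2: x = 3*(-6) + (1)*(-2) + (-4) = -24 — exactly as logged.
Step 3: x = 3*(-24) + (1)*(-6) + (-4) = -82 — the recorded entry deviates here.
The earliest wrong entry is at step 3: it should read x = -82.

step 3, x = -82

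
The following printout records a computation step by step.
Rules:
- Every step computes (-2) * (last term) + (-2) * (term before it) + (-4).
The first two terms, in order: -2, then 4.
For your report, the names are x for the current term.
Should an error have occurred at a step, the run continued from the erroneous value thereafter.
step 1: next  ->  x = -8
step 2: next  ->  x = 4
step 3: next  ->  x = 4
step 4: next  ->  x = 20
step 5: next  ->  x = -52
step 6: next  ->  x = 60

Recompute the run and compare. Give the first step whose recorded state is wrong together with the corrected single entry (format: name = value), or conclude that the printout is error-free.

1. x = -2*(4) + (-2)*(-2) + (-4) = -8 (checks out)
2. x = -2*(-8) + (-2)*(4) + (-4) = 4 (checks out)
3. x = -2*(4) + (-2)*(-8) + (-4) = 4 (matches)
4. x = -2*(4) + (-2)*(4) + (-4) = -20 (a discrepancy with the printout)
Step 4 is the first one off; corrected, x = -20.

step 4, x = -20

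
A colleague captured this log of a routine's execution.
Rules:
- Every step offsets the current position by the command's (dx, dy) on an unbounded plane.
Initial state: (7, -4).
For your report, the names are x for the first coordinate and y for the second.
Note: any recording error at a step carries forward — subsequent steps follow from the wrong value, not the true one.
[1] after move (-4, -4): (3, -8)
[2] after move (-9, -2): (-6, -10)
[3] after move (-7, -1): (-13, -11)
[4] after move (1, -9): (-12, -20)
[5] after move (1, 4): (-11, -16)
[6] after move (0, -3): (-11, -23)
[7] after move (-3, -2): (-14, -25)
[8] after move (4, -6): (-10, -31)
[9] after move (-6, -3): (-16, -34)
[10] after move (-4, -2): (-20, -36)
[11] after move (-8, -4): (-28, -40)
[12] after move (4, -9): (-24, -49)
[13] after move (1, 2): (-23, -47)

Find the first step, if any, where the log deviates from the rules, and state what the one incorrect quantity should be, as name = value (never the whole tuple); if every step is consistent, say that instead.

step 6, y = -19

Recomputing the run from the initial state:
step 1: x = 3, y = -8
step 2: x = -6, y = -10
step 3: x = -13, y = -11
step 4: x = -12, y = -20
step 5: x = -11, y = -16
step 6: x = -11, y = -19
step 7: x = -14, y = -21
step 8: x = -10, y = -27
step 9: x = -16, y = -30
step 10: x = -20, y = -32
step 11: x = -28, y = -36
step 12: x = -24, y = -45
step 13: x = -23, y = -43
The first disagreement with the log is at step 6, where the value should be y = -19.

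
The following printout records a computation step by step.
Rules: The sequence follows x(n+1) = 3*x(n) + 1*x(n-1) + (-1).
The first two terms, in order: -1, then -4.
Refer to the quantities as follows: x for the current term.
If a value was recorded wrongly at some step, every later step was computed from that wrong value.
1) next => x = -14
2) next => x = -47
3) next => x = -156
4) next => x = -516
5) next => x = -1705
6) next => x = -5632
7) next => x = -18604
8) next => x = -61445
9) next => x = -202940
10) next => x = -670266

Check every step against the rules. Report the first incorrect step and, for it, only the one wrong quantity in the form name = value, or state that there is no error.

step 7, x = -18602

Recomputing the run from the initial state:
step 1: x = -14
step 2: x = -47
step 3: x = -156
step 4: x = -516
step 5: x = -1705
step 6: x = -5632
step 7: x = -18602
step 8: x = -61439
step 9: x = -202920
step 10: x = -670200
The first disagreement with the printout is at step 7, where the value should be x = -18602.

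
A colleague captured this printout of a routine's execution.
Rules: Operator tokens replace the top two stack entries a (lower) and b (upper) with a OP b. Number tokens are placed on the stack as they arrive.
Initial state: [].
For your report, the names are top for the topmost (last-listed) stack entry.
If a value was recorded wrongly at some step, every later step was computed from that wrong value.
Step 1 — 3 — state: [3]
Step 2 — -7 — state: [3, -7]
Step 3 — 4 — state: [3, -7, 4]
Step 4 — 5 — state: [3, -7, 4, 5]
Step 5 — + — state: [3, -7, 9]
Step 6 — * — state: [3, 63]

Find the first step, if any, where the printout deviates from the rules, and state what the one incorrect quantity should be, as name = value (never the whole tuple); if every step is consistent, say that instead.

step 6, top = -63

Recomputing the run from the initial state:
step 1: [3]
step 2: [3, -7]
step 3: [3, -7, 4]
step 4: [3, -7, 4, 5]
step 5: [3, -7, 9]
step 6: [3, -63]
The first disagreement with the printout is at step 6, where the value should be top = -63.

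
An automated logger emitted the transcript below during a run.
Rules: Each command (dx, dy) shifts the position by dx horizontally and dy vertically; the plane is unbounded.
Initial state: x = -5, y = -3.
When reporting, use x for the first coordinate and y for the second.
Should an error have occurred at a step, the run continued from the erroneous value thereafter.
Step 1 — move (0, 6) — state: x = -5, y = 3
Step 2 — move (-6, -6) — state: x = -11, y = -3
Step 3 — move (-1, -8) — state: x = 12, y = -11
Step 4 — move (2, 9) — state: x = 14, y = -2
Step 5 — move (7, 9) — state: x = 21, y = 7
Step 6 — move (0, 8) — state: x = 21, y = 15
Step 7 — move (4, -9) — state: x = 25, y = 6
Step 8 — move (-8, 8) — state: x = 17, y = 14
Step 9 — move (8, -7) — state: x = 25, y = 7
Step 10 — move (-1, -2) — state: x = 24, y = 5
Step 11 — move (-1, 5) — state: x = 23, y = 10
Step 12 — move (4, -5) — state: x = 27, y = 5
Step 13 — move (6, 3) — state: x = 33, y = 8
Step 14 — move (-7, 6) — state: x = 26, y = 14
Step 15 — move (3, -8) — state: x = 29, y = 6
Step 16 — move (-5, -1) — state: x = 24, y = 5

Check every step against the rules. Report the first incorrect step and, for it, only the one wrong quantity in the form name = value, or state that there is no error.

step 3, x = -12

step 1: x = -5 + (0) = -5, y = -3 + (6) = 3 -> consistent with the transcript
step 2: x = -5 + (-6) = -11, y = 3 + (-6) = -3 -> exactly as logged
step 3: x = -11 + (-1) = -12, y = -3 + (-8) = -11 -> a discrepancy with the transcript
First incorrect step: 3; the correct value is x = -12.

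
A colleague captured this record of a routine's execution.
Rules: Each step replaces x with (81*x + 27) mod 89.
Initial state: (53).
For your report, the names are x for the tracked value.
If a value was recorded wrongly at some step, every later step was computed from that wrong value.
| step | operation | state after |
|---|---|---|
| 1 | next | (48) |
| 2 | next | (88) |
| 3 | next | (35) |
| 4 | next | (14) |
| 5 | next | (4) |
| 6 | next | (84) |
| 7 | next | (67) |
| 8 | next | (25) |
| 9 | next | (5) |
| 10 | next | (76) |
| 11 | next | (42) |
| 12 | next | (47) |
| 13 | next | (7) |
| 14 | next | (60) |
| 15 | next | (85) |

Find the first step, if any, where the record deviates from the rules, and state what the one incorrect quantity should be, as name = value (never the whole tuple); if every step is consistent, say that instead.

Step 1: x = (81*53 + 27) mod 89 = 48 — confirmed correct.
Step 2: x = (81*48 + 27) mod 89 = 88 — verified.
Step 3: x = (81*88 + 27) mod 89 = 35 — checks out.
Step 4: x = (81*35 + 27) mod 89 = 14 — exactly as logged.
Step 5: x = (81*14 + 27) mod 89 = 4 — same as recorded.
Step 6: x = (81*4 + 27) mod 89 = 84 — exactly as logged.
Step 7: x = (81*84 + 27) mod 89 = 67 — same as recorded.
Step 8: x = (81*67 + 27) mod 89 = 25 — no discrepancy.
Step 9: x = (81*25 + 27) mod 89 = 5 — same as recorded.
Step 10: x = (81*5 + 27) mod 89 = 76 — exactly as logged.
Step 11: x = (81*76 + 27) mod 89 = 42 — consistent with the record.
Step 12: x = (81*42 + 27) mod 89 = 47 — confirmed correct.
Step 13: x = (81*47 + 27) mod 89 = 7 — verified.
Step 14: x = (81*7 + 27) mod 89 = 60 — no discrepancy.
Step 15: x = (81*60 + 27) mod 89 = 81 — the record has a different value.
The earliest wrong entry is at step 15: it should read x = 81.

step 15, x = 81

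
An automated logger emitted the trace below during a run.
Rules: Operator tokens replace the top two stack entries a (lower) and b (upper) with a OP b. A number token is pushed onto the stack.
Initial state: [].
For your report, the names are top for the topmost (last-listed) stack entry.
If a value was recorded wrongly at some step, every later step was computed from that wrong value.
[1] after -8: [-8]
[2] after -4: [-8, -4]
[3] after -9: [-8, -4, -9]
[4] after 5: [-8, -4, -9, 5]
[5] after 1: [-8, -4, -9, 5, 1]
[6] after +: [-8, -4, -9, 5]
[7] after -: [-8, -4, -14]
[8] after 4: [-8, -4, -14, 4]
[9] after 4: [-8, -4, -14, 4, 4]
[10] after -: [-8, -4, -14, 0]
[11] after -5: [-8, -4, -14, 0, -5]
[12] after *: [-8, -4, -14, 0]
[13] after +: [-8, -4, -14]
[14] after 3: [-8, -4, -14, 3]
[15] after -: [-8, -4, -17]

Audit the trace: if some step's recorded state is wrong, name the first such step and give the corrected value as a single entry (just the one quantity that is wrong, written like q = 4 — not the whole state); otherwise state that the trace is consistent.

step 6, top = 6

Step 1: push -8: top = -8 — agrees with the trace.
Step 2: push -4: top = -4 — no discrepancy.
Step 3: push -9: top = -9 — same as recorded.
Step 4: push 5: top = 5 — in agreement.
Step 5: push 1: top = 1 — verified.
Step 6: 5 + 1 = 6 — the trace has a different value.
The audit stops at step 6: the recorded entry is wrong and should be top = 6.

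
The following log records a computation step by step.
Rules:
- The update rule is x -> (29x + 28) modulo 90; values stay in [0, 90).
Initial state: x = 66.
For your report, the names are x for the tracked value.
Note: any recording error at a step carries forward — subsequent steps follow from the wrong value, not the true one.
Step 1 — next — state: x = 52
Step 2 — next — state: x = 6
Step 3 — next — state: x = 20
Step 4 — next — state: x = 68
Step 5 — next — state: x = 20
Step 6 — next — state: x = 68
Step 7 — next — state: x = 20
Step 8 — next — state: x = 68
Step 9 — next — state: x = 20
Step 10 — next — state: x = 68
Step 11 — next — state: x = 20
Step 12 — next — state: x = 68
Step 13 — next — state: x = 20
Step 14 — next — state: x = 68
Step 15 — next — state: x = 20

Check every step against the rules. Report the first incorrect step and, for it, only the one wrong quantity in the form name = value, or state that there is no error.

step 3, x = 22

step 1: x = (29*66 + 28) mod 90 = 52 -> verified
step 2: x = (29*52 + 28) mod 90 = 6 -> consistent with the log
step 3: x = (29*6 + 28) mod 90 = 22 -> the recorded entry deviates here
The earliest wrong entry is at step 3: it should read x = 22.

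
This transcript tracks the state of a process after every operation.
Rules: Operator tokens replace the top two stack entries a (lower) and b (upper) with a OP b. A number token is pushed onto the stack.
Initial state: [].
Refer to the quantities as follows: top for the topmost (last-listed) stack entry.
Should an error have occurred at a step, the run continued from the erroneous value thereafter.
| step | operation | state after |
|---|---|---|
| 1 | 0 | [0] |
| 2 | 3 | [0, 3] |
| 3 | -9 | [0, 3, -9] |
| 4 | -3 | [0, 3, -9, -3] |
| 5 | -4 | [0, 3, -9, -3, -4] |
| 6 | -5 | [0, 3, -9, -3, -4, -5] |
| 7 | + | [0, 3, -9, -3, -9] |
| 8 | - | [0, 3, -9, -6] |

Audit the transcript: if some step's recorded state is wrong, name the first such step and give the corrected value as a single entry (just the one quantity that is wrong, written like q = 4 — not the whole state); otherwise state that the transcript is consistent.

step 8, top = 6

Recomputing the run from the initial state:
step 1: [0]
step 2: [0, 3]
step 3: [0, 3, -9]
step 4: [0, 3, -9, -3]
step 5: [0, 3, -9, -3, -4]
step 6: [0, 3, -9, -3, -4, -5]
step 7: [0, 3, -9, -3, -9]
step 8: [0, 3, -9, 6]
The first disagreement with the transcript is at step 8, where the value should be top = 6.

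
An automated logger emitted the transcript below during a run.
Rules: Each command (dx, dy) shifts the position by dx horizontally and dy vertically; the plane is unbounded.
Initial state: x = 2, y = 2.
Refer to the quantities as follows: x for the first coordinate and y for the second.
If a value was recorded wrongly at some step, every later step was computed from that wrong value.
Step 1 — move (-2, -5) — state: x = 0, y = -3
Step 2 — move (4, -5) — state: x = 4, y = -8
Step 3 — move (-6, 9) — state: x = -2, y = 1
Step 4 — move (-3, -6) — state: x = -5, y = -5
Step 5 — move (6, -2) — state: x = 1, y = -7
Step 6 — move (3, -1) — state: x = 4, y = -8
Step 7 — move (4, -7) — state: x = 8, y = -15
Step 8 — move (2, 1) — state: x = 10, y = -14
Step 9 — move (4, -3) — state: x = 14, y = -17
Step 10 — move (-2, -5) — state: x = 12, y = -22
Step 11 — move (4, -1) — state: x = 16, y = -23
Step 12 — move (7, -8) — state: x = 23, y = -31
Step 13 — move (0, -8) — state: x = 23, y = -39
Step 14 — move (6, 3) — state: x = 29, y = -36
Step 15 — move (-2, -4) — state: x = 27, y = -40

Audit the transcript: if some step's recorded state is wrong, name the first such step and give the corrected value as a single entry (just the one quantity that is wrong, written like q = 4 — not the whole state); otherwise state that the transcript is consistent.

Recomputing the run from the initial state:
step 1: x = 0, y = -3
step 2: x = 4, y = -8
step 3: x = -2, y = 1
step 4: x = -5, y = -5
step 5: x = 1, y = -7
step 6: x = 4, y = -8
step 7: x = 8, y = -15
step 8: x = 10, y = -14
step 9: x = 14, y = -17
step 10: x = 12, y = -22
step 11: x = 16, y = -23
step 12: x = 23, y = -31
step 13: x = 23, y = -39
step 14: x = 29, y = -36
step 15: x = 27, y = -40
This matches the transcript at every step.

no error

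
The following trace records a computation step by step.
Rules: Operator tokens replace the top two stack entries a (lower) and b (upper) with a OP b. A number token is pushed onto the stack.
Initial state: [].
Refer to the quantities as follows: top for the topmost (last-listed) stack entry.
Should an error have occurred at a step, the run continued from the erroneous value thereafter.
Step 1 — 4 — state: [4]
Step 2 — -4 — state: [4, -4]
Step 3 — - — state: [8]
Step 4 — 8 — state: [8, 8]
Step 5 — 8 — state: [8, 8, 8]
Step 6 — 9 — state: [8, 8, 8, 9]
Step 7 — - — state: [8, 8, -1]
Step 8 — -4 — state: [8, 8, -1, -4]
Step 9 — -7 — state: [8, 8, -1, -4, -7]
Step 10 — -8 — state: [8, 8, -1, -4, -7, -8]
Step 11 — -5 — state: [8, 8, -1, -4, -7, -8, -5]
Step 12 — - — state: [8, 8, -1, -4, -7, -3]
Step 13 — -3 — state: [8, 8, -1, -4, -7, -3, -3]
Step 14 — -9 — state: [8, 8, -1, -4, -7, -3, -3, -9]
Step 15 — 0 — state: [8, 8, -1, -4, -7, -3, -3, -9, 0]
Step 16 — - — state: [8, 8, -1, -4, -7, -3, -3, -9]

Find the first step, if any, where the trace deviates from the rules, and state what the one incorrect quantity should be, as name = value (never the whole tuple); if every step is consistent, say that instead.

no error

1. push 4: top = 4 (exactly as logged)
2. push -4: top = -4 (consistent with the trace)
3. 4 - -4 = 8 (confirmed correct)
4. push 8: top = 8 (exactly as logged)
5. push 8: top = 8 (checks out)
6. push 9: top = 9 (confirmed correct)
7. 8 - 9 = -1 (no discrepancy)
8. push -4: top = -4 (agrees with the trace)
9. push -7: top = -7 (verified)
10. push -8: top = -8 (confirmed correct)
11. push -5: top = -5 (matches)
12. -8 - -5 = -3 (consistent with the trace)
13. push -3: top = -3 (same as recorded)
14. push -9: top = -9 (verified)
15. push 0: top = 0 (in agreement)
16. -9 - 0 = -9 (in agreement)
Each recorded entry agrees with the recomputation.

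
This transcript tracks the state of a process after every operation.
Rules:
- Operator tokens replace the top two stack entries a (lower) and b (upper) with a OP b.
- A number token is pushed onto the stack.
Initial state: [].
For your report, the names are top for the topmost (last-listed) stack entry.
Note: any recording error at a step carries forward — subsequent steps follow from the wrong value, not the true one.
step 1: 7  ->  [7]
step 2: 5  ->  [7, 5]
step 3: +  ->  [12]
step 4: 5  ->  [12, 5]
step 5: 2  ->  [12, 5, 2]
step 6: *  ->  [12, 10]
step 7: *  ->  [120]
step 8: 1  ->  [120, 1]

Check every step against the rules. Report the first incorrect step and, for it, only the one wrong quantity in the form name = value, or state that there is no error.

no error

1. push 7: top = 7 (consistent with the transcript)
2. push 5: top = 5 (in agreement)
3. 7 + 5 = 12 (agrees with the transcript)
4. push 5: top = 5 (matches)
5. push 2: top = 2 (in agreement)
6. 5 * 2 = 10 (consistent with the transcript)
7. 12 * 10 = 120 (agrees with the transcript)
8. push 1: top = 1 (same as recorded)
Every step is consistent.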